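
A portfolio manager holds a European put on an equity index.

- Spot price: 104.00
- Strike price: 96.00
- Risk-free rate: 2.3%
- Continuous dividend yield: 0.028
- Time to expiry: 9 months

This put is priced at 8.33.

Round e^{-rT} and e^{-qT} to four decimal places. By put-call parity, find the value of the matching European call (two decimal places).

15.81

exp(−qT) = exp(−0.028·0.75) = 0.9792;  exp(−rT) = exp(−0.023·0.75) = 0.9829
Put-call parity: C − P = S·e^(−qT) − K·e^(−rT) = 104·0.9792 − 96·0.9829 = 101.8368 − 94.3584 = 7.4784
C = P + (C − P) = 8.33 + (7.4784) = 15.8084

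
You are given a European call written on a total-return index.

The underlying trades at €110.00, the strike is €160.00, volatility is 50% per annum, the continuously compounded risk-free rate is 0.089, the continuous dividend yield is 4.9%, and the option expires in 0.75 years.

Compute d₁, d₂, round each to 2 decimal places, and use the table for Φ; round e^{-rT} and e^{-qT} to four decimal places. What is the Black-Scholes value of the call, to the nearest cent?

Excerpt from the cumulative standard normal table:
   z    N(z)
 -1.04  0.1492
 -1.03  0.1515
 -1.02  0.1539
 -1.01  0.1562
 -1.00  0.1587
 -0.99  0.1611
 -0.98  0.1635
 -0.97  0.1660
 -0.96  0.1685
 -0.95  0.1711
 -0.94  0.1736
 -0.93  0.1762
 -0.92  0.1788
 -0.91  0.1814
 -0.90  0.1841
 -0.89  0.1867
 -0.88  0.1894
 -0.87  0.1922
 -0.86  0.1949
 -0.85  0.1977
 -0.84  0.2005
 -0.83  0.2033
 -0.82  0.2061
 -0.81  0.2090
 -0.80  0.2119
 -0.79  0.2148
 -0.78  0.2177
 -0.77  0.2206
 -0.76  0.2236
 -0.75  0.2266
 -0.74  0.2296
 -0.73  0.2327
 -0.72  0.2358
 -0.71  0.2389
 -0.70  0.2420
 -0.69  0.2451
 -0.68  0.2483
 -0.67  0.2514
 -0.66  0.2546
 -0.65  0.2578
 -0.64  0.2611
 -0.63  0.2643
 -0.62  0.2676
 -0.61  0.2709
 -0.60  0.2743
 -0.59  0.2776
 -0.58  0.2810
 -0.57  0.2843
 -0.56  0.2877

€6.42

T = 0.75;  σ√T = 0.4330
d₁ = [ln(110/160) + (0.089 − 0.049 + 0.5²/2)·0.75] / 0.4330 = [-0.3747 + 0.1237] / 0.4330 = -0.5795 which rounds to -0.58
d₂ = d₁ − σ√T = -0.5795 − 0.4330 = -1.0125 which rounds to -1.01
exp(−qT) = exp(−0.049·0.75) = 0.9639;  exp(−rT) = exp(−0.089·0.75) = 0.9354
C = 110·0.9639·N(-0.58) − 160·0.9354·N(-1.01) = 110·0.9639·0.2810 − 160·0.9354·0.1562 = 29.7941 − 23.3775 = 6.4166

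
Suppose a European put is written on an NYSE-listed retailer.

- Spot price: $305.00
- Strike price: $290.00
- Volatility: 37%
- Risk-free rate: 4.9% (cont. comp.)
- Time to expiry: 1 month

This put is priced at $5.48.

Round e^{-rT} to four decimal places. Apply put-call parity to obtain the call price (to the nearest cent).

$21.67

exp(−rT) = exp(−0.049·0.08333) = 0.9959
Put-call parity: C − P = S − K·e^(−rT) = 305 − 290·0.9959 = 305 − 288.8110 = 16.1890
C = P + (C − P) = 5.48 + (16.1890) = 21.6690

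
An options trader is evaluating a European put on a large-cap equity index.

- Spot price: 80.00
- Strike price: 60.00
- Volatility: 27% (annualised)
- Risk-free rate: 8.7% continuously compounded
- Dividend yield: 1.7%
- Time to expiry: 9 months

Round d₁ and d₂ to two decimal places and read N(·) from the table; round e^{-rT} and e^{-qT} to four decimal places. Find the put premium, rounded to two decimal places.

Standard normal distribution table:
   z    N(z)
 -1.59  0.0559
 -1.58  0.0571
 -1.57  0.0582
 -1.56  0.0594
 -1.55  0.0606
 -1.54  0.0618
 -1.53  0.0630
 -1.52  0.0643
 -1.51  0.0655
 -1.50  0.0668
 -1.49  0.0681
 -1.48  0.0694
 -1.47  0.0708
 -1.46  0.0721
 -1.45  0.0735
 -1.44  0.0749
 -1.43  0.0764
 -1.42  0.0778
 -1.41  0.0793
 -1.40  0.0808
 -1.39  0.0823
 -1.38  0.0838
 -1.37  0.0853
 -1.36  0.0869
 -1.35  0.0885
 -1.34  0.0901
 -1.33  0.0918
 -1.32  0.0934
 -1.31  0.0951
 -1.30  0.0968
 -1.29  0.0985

T = 0.75;  σ√T = 0.2338
d₁ = [ln(80/60) + (0.087 − 0.017 + ½·0.27²)·0.75] / (σ√T) = (0.2877 + 0.0798) / 0.2338 = 1.5718 which rounds to 1.57
d₂ = 1.5718 − 0.2338 = 1.3379 which rounds to 1.34
exp(−qT) = exp(−0.017·0.75) = 0.9873;  exp(−rT) = exp(−0.087·0.75) = 0.9368
P = 60·0.9368·N(-1.34) − 80·0.9873·N(-1.57) = 60·0.9368·0.0901 − 80·0.9873·0.0582 = 5.0643 − 4.5969 = 0.4675

0.47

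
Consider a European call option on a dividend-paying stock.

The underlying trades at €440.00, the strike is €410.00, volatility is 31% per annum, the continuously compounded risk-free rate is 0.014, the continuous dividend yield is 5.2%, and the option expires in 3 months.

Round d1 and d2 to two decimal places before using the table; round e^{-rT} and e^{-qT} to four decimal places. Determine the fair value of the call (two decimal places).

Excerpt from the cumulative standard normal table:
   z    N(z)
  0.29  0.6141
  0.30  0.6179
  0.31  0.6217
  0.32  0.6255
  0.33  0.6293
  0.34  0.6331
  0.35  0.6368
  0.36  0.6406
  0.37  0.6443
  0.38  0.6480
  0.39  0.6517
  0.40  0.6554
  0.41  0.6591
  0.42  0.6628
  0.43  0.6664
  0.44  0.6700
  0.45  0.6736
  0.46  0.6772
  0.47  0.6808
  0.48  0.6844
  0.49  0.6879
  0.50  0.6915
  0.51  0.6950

T = 0.25;  σ√T = 0.1550
d₁ = [ln(440/410) + (0.014 − 0.052 + ½·0.31²)·0.25] / (σ√T) = (0.0706 + 0.0025) / 0.1550 = 0.4718 ⇒ 0.47
d₂ = 0.4718 − 0.1550 = 0.3168 ⇒ 0.32
exp(−qT) = exp(−0.052·0.25) = 0.9871;  exp(−rT) = exp(−0.014·0.25) = 0.9965
N(d₁) = N(0.47) = 0.6808;  N(d₂) = N(0.32) = 0.6255
C = 440·0.9871·0.6808 − 410·0.9965·0.6255 = 295.6878 − 255.5574 = 40.1304

€40.13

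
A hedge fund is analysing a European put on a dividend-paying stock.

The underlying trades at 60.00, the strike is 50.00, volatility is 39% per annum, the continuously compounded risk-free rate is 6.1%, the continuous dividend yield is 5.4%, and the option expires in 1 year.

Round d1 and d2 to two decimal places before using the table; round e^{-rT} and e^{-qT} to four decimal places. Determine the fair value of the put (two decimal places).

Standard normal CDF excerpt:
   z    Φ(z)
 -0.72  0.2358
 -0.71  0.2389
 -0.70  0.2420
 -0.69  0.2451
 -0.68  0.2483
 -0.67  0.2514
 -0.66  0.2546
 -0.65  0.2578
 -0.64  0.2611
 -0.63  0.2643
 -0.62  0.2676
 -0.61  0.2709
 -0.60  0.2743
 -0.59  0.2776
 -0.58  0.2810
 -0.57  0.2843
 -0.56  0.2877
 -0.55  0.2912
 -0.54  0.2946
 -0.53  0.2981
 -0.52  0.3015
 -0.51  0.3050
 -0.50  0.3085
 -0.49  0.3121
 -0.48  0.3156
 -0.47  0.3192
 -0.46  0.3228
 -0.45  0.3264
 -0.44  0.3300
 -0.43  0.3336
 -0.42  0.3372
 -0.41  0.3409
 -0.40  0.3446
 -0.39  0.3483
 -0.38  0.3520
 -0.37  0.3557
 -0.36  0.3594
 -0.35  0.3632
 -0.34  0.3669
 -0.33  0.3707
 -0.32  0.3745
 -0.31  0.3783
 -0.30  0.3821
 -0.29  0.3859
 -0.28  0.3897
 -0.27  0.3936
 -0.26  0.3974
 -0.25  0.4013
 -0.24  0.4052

σ√T = 0.39·√1 = 0.3900
d₁ = [ln(60/50) + (0.061 − 0.054 + 0.39²/2)·1] / 0.3900 = [0.1823 + 0.0831] / 0.3900 = 0.6804 ≈ 0.68
d₂ = d₁ − σ√T = 0.6804 − 0.3900 = 0.2904 ≈ 0.29
e^(−qT) = e^(−0.054·1) = 0.9474;  e^(−rT) = e^(−0.061·1) = 0.9408
P = 50·0.9408·N(-0.29) − 60·0.9474·N(-0.68) = 50·0.9408·0.3859 − 60·0.9474·0.2483 = 18.1527 − 14.1144 = 4.0384

4.04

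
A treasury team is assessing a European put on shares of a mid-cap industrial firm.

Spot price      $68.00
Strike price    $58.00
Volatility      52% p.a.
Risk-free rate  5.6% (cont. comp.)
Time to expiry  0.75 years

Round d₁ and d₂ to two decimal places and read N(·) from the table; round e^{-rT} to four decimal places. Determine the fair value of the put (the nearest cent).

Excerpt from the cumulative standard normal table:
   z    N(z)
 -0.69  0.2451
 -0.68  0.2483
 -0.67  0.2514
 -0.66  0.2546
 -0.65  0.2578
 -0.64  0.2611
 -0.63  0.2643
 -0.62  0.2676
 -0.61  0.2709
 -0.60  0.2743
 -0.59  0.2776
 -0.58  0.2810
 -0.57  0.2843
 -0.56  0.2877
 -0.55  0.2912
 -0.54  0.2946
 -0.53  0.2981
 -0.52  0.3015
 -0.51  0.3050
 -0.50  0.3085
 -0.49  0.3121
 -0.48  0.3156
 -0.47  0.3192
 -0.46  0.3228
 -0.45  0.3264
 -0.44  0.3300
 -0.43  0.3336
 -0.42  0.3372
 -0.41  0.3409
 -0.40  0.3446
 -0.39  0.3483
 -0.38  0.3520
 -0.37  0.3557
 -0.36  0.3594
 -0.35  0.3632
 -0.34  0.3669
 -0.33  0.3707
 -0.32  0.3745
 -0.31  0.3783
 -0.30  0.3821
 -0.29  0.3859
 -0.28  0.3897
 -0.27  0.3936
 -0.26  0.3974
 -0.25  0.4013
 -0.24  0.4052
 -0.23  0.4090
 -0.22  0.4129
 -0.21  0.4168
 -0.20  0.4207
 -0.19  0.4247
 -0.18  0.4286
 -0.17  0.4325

$5.87

σ√T = 0.52·√0.75 = 0.4503
d₁ = [ln(68/58) + (0.056 + ½·0.52²)·0.75] / (σ√T) = (0.1591 + 0.1434) / 0.4503 = 0.6716 ≈ 0.67
d₂ = 0.6716 − 0.4503 = 0.2213 ≈ 0.22
exp(−rT) = exp(−0.056·0.75) = 0.9589
P = 58·0.9589·N(-0.22) − 68·N(-0.67) = 58·0.9589·0.4129 − 68·0.2514 = 22.9639 − 17.0952 = 5.8687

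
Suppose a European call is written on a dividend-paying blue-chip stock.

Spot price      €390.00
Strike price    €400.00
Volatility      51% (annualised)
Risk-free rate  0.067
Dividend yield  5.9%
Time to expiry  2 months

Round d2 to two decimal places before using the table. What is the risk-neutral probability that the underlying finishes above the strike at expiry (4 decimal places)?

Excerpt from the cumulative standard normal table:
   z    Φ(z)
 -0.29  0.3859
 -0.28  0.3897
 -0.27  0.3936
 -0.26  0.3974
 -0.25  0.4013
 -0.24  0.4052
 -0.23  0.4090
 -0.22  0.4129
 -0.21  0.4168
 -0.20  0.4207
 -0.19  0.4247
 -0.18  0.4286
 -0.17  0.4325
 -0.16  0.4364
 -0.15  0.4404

0.4129

σ√T = 0.51 × 0.4082 = 0.2082
d₁ = [ln(390/400) + (0.067 − 0.059 + ½·0.51²)·0.1667] / (σ√T) = (-0.0253 + 0.0230) / 0.2082 = -0.0111 → -0.01
d₂ = -0.0111 − 0.2082 = -0.2193 → -0.22
Risk-neutral Pr[S_T > K] = N(d₂) = N(-0.22) = 0.4129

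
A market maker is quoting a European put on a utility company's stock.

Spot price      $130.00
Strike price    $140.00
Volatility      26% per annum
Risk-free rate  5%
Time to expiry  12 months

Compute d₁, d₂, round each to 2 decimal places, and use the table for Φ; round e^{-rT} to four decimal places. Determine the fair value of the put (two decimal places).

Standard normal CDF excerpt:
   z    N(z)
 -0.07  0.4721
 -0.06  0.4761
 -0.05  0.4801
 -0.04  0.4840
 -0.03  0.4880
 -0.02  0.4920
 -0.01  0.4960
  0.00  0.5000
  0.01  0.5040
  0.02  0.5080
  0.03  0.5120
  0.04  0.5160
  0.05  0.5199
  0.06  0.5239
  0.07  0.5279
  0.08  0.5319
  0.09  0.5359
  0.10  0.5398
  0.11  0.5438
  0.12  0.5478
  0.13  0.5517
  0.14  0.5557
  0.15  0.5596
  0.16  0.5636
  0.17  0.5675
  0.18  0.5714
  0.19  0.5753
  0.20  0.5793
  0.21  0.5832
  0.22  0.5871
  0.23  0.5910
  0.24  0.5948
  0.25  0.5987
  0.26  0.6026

σ√T = 0.26·√1 = 0.2600
d₁ = [ln(130/140) + (0.05 + 0.26²/2)·1] / 0.2600 = [-0.0741 + 0.0838] / 0.2600 = 0.0373 which rounds to 0.04
d₂ = d₁ − σ√T = 0.0373 − 0.2600 = -0.2227 which rounds to -0.22
exp(−rT) = exp(−0.05·1) = 0.9512
P = 140·0.9512·N(0.22) − 130·N(-0.04) = 140·0.9512·0.5871 − 130·0.4840 = 78.1829 − 62.9200 = 15.2629

$15.26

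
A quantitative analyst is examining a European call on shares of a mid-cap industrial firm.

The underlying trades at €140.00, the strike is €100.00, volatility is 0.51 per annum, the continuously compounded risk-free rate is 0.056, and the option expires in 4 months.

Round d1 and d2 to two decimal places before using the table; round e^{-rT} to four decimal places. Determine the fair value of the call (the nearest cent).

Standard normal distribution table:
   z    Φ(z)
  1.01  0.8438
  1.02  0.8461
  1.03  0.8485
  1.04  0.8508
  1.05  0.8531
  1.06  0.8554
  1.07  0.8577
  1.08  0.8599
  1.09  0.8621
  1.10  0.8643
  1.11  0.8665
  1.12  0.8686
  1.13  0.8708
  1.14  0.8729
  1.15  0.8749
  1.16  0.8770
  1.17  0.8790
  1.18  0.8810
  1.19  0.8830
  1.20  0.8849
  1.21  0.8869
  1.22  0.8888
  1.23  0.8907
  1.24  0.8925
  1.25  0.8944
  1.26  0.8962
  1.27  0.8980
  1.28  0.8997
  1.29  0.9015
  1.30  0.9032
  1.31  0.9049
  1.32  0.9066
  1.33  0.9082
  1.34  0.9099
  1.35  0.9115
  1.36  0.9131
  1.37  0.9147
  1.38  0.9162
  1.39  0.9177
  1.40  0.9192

€43.65

T = 0.3333;  σ√T = 0.2944
ln(S/K) + (r + σ²/2)T = ln(140/100) + (0.056 + 0.51²/2)·0.3333 = 0.3365 + 0.0620 = 0.3985
d₁ = 0.3985 / 0.2944 = 1.3533 ⇒ 1.35
d₂ = d₁ − σ√T = 1.3533 − 0.2944 = 1.0589 ⇒ 1.06
exp(−rT) = exp(−0.056·0.3333) = 0.9815
N(d₁) = N(1.35) = 0.9115;  N(d₂) = N(1.06) = 0.8554
C = 140·0.9115 − 100·0.9815·0.8554 = 127.6100 − 83.9575 = 43.6525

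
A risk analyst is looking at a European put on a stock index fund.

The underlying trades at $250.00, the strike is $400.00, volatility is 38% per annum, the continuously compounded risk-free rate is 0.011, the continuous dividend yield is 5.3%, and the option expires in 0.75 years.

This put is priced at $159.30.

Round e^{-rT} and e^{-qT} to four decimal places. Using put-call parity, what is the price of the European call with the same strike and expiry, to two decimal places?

e^(−qT) = e^(−0.053·0.75) = 0.9610;  e^(−rT) = e^(−0.011·0.75) = 0.9918
Put-call parity: C − P = S·e^(−qT) − K·e^(−rT) = 250·0.9610 − 400·0.9918 = 240.2500 − 396.7200 = -156.4700
C = P + (C − P) = 159.30 + (-156.4700) = 2.8300

$2.83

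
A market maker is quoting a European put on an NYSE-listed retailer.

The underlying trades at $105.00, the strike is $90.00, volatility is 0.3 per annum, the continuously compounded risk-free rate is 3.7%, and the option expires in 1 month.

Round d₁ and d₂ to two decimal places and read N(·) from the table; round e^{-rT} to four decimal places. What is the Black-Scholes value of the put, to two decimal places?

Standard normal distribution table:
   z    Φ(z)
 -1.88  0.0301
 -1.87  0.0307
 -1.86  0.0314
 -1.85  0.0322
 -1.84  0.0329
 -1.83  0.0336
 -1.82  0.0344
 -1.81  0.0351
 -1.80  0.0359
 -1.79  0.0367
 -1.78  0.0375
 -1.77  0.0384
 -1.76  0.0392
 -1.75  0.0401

σ√T = 0.3·√0.08333 = 0.0866
d₁ = [ln(105/90) + (0.037 + ½·0.3²)·0.08333] / (σ√T) = (0.1542 + 0.0068) / 0.0866 = 1.8589 ⇒ 1.86
d₂ = 1.8589 − 0.0866 = 1.7723 ⇒ 1.77
exp(−rT) = exp(−0.037·0.08333) = 0.9969
N(−d₂) = N(-1.77) = 0.0384;  N(−d₁) = N(-1.86) = 0.0314
P = 90·0.9969·0.0384 − 105·0.0314 = 3.4453 − 3.2970 = 0.1483

$0.15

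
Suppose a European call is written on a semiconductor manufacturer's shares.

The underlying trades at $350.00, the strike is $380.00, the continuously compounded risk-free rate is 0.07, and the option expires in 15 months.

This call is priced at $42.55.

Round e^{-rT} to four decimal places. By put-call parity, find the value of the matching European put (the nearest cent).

$40.71

e^(−rT) = e^(−0.07·1.25) = 0.9162
Put-call parity: C − P = S − K·e^(−rT) = 350 − 380·0.9162 = 350 − 348.1560 = 1.8440
P = C − (C − P) = 42.55 − (1.8440) = 40.7060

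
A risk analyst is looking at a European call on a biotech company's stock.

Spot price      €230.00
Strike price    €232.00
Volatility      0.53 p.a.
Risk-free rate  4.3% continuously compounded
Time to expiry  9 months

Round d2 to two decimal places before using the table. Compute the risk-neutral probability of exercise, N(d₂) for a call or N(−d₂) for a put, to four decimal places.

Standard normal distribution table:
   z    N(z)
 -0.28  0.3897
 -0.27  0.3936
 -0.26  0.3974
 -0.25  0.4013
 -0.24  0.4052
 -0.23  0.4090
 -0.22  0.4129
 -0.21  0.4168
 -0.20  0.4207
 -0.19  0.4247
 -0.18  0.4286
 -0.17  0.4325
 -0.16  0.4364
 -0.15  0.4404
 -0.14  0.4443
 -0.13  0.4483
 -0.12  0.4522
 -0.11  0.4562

0.4286

T = 0.75;  σ√T = 0.4590
d₁ = [ln(230/232) + (0.043 + 0.53²/2)·0.75] / 0.4590 = [-0.0087 + 0.1376] / 0.4590 = 0.2809 ≈ 0.28
d₂ = d₁ − σ√T = 0.2809 − 0.4590 = -0.1781 ≈ -0.18
Pr(exercise) under Q = N(d₂) = 0.4286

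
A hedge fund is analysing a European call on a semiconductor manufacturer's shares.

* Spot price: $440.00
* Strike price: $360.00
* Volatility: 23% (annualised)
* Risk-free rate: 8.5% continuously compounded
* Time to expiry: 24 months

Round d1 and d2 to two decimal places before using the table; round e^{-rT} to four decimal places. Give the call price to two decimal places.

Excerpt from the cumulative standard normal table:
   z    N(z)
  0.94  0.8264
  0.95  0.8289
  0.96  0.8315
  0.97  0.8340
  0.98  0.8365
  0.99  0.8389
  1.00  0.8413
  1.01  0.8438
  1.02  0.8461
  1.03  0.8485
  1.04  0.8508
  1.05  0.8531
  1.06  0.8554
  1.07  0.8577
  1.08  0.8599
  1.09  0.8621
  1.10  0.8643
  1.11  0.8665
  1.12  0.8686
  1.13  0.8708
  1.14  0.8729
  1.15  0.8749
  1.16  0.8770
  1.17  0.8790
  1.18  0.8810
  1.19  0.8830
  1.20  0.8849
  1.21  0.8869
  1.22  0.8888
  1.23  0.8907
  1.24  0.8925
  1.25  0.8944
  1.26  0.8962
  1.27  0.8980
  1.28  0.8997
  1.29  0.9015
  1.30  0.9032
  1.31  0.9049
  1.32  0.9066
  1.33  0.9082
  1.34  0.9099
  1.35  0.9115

T = 2;  σ√T = 0.3253
ln(S/K) + (r + σ²/2)T = ln(440/360) + (0.085 + 0.23²/2)·2 = 0.2007 + 0.2229 = 0.4236
d₁ = 0.4236 / 0.3253 = 1.3022 ≈ 1.30
d₂ = d₁ − σ√T = 1.3022 − 0.3253 = 0.9769 ≈ 0.98
e^(−rT) = e^(−0.085·2) = 0.8437
N(d₁) = N(1.30) = 0.9032;  N(d₂) = N(0.98) = 0.8365
C = 440·0.9032 − 360·0.8437·0.8365 = 397.4080 − 254.0718 = 143.3362

$143.34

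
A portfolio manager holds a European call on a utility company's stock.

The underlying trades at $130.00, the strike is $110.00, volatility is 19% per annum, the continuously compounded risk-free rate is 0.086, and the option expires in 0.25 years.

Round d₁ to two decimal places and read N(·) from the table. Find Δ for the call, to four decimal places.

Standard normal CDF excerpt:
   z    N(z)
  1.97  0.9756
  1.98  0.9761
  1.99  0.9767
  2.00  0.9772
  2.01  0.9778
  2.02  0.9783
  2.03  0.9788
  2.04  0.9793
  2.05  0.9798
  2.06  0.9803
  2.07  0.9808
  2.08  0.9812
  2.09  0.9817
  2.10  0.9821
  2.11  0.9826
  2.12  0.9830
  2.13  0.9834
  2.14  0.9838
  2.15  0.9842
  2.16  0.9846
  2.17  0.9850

0.9788

σ√T = 0.19 × 0.5000 = 0.0950
d₁ = [ln(130/110) + (0.086 + 0.19²/2)·0.25] / 0.0950 = [0.1671 + 0.0260] / 0.0950 = 2.0323 which rounds to 2.03
N(d₁) = N(2.03) = 0.9788
Δ_call = N(d₁) = 0.9788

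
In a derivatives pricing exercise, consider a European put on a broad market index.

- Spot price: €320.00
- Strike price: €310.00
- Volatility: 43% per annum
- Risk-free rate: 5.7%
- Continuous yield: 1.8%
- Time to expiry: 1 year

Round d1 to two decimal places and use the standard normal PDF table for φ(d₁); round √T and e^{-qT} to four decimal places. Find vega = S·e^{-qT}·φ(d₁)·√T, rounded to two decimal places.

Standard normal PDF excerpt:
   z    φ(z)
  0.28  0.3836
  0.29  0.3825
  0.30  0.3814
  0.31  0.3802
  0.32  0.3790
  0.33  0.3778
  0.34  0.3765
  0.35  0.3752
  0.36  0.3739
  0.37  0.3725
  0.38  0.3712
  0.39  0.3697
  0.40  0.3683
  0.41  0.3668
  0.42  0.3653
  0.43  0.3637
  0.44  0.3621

116.67

T = 1;  σ√T = 0.4300
d₁ = [ln(320/310) + (0.057 − 0.018 + ½·0.43²)·1] / (σ√T) = (0.0317 + 0.1315) / 0.4300 = 0.3795 which rounds to 0.38
√T = √1 = 1.0000
φ(d₁) = φ(0.38) = 0.3712
exp(−qT) = exp(−0.018·1) = 0.9822
vega = S·exp(−qT)·φ(d₁)·√T = 320·0.9822·0.3712·1.0000 = 116.6696
(The call has the same vega.)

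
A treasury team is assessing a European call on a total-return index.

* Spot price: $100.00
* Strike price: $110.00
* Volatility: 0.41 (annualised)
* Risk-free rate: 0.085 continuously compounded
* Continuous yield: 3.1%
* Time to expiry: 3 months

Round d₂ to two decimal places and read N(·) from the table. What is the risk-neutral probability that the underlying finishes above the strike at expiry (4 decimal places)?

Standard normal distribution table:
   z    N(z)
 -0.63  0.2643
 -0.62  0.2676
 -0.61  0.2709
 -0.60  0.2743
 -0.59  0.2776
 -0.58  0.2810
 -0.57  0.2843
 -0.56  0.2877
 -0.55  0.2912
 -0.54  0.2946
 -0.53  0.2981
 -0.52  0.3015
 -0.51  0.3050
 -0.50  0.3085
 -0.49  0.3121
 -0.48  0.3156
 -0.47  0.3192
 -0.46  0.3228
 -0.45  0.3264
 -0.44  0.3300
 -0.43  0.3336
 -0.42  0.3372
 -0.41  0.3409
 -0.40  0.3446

0.3085

T = 0.25;  σ√T = 0.2050
d₁ = [ln(100/110) + (0.085 − 0.031 + 0.41²/2)·0.25] / 0.2050 = [-0.0953 + 0.0345] / 0.2050 = -0.2966 ≈ -0.30
d₂ = d₁ − σ√T = -0.2966 − 0.2050 = -0.5016 ≈ -0.50
Pr(exercise) under Q = N(d₂) = 0.3085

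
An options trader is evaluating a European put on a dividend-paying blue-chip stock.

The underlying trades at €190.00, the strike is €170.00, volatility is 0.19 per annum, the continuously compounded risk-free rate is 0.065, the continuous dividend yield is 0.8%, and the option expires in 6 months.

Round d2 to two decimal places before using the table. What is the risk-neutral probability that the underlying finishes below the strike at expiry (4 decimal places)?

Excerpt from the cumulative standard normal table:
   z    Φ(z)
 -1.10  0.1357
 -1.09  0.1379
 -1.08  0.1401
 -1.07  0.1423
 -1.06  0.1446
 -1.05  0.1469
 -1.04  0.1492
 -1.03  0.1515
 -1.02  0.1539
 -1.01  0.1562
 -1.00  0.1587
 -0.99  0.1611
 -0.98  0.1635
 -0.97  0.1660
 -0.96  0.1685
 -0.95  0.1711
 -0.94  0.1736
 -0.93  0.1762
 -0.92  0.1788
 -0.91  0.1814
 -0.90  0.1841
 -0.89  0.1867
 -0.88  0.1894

T = 0.5;  σ√T = 0.1344
d₁ = [ln(190/170) + (0.065 − 0.008 + 0.19²/2)·0.5] / 0.1344 = [0.1112 + 0.0375] / 0.1344 = 1.1072 ⇒ 1.11
d₂ = d₁ − σ√T = 1.1072 − 0.1344 = 0.9728 ⇒ 0.97
Risk-neutral Pr[S_T < K] = N(−d₂) = N(-0.97) = 0.1660

0.1660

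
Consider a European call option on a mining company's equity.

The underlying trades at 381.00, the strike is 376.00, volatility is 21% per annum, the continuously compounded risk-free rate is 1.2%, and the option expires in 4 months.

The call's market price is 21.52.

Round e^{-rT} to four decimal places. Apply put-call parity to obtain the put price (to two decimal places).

15.02

exp(−rT) = exp(−0.012·0.3333) = 0.9960
Put-call parity: C − P = S − K·e^(−rT) = 381 − 376·0.9960 = 381 − 374.4960 = 6.5040
P = C − (C − P) = 21.52 − (6.5040) = 15.0160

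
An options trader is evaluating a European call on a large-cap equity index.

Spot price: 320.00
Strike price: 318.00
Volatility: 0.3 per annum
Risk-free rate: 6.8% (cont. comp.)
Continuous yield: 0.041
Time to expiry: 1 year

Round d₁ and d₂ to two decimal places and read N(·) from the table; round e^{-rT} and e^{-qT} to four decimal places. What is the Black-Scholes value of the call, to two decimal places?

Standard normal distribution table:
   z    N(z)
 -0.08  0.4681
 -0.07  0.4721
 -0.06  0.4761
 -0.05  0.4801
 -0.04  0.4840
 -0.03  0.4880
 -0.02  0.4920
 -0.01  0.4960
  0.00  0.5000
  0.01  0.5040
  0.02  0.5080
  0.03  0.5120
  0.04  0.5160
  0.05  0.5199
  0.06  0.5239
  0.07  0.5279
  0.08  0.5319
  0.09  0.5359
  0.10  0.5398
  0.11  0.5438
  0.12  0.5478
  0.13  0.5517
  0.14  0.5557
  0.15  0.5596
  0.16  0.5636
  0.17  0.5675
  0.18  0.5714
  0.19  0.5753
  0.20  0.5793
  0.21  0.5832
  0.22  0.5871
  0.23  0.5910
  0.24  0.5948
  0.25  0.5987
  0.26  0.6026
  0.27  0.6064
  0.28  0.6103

41.28

σ√T = 0.3·√1 = 0.3000
d₁ = [ln(320/318) + (0.068 − 0.041 + 0.3²/2)·1] / 0.3000 = [0.0063 + 0.0720] / 0.3000 = 0.2609 ≈ 0.26
d₂ = d₁ − σ√T = 0.2609 − 0.3000 = -0.0391 ≈ -0.04
exp(−qT) = exp(−0.041·1) = 0.9598;  exp(−rT) = exp(−0.068·1) = 0.9343
C = 320·0.9598·N(0.26) − 318·0.9343·N(-0.04) = 320·0.9598·0.6026 − 318·0.9343·0.4840 = 185.0802 − 143.8000 = 41.2802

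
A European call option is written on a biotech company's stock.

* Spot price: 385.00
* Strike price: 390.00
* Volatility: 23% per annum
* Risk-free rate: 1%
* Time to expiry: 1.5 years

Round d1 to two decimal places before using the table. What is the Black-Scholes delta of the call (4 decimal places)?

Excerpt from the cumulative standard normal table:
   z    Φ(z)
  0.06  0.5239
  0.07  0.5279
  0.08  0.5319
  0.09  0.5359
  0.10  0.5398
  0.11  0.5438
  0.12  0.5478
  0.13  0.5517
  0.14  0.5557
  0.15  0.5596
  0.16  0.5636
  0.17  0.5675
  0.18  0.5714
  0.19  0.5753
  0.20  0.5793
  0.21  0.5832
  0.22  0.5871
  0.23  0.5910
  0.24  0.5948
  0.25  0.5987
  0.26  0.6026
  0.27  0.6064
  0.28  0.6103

0.5596

σ√T = 0.23 × 1.2247 = 0.2817
d₁ = [ln(385/390) + (0.01 + 0.23²/2)·1.5] / 0.2817 = [-0.0129 + 0.0547] / 0.2817 = 0.1483 which rounds to 0.15
N(d₁) = N(0.15) = 0.5596
Δ_call = N(d₁) = 0.5596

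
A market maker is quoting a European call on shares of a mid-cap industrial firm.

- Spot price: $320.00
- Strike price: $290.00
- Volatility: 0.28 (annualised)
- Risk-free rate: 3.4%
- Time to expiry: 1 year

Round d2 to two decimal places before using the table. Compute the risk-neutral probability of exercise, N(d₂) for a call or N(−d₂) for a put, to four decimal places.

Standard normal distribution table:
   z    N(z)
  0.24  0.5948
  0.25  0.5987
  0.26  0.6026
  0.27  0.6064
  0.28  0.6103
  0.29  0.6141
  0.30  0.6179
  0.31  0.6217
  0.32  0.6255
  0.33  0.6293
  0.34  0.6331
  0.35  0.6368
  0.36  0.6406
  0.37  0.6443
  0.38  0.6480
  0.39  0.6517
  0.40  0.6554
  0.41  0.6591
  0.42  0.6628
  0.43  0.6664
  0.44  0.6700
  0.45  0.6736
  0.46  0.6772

T = 1;  σ√T = 0.2800
d₁ = [ln(320/290) + (0.034 + 0.28²/2)·1] / 0.2800 = [0.0984 + 0.0732] / 0.2800 = 0.6130 ⇒ 0.61
d₂ = d₁ − σ√T = 0.6130 − 0.2800 = 0.3330 ⇒ 0.33
Risk-neutral Pr[S_T > K] = N(d₂) = N(0.33) = 0.6293

0.6293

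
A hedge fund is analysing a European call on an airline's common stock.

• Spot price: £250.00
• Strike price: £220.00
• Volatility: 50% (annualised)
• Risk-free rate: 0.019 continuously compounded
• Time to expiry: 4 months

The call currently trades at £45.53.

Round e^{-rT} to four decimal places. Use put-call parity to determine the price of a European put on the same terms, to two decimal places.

e^(−rT) = e^(−0.019·0.3333) = 0.9937
Put-call parity: C − P = S − K·e^(−rT) = 250 − 220·0.9937 = 250 − 218.6140 = 31.3860
P = C − (C − P) = 45.53 − (31.3860) = 14.1440

£14.14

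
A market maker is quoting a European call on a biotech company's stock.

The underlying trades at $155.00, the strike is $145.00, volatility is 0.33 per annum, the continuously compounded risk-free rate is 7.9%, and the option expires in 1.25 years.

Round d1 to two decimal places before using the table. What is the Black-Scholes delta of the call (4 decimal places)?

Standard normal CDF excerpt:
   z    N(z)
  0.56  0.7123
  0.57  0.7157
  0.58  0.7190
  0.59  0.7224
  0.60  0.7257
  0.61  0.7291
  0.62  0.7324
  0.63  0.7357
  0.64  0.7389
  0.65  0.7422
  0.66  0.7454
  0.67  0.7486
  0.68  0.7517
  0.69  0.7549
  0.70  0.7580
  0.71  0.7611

σ√T = 0.33 × 1.1180 = 0.3690
d₁ = [ln(155/145) + (0.079 + ½·0.33²)·1.25] / (σ√T) = (0.0667 + 0.1668) / 0.3690 = 0.6329 ⇒ 0.63
N(d₁) = N(0.63) = 0.7357
Δ_call = N(d₁) = 0.7357

0.7357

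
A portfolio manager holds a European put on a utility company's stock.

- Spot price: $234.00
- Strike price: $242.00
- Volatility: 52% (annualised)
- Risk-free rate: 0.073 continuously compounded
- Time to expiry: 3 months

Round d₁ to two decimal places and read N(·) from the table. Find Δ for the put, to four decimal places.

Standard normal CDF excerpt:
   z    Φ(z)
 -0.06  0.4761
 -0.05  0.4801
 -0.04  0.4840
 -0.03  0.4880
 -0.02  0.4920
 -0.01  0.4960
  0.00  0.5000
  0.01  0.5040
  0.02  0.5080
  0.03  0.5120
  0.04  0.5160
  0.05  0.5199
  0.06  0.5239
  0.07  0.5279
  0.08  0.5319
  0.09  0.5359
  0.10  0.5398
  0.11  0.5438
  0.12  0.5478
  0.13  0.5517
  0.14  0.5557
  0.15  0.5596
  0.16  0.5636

-0.4721

σ√T = 0.52·√0.25 = 0.2600
d₁ = [ln(234/242) + (0.073 + 0.52²/2)·0.25] / 0.2600 = [-0.0336 + 0.0520] / 0.2600 = 0.0709 → 0.07
N(d₁) = N(0.07) = 0.5279
Δ_put = N(d₁) − 1 = 0.5279 − 1 = -0.4721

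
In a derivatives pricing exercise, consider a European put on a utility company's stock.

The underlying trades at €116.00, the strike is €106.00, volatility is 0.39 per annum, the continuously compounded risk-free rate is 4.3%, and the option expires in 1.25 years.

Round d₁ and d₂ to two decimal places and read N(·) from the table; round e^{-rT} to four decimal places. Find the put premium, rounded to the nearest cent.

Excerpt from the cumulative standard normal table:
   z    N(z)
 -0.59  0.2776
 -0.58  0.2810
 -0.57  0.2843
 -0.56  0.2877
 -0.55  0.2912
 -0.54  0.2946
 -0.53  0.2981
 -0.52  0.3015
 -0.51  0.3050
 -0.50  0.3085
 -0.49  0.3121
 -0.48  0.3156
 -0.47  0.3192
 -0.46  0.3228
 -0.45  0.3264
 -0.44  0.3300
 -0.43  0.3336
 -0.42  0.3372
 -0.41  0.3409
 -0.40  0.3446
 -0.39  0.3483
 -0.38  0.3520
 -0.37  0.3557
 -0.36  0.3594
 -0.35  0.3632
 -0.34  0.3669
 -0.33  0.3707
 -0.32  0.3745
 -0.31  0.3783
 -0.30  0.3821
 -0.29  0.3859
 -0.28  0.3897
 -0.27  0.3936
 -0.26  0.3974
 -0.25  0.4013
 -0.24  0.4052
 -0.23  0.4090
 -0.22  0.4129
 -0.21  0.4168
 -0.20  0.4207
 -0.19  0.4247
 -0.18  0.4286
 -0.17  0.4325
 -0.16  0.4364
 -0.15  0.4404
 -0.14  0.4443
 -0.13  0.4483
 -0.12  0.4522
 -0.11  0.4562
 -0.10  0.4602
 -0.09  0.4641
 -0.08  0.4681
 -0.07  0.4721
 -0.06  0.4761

T = 1.25;  σ√T = 0.4360
d₁ = [ln(116/106) + (0.043 + ½·0.39²)·1.25] / (σ√T) = (0.0902 + 0.1488) / 0.4360 = 0.5480 which rounds to 0.55
d₂ = 0.5480 − 0.4360 = 0.1120 which rounds to 0.11
exp(−rT) = exp(−0.043·1.25) = 0.9477
P = 106·0.9477·N(-0.11) − 116·N(-0.55) = 106·0.9477·0.4562 − 116·0.2912 = 45.8281 − 33.7792 = 12.0489

€12.05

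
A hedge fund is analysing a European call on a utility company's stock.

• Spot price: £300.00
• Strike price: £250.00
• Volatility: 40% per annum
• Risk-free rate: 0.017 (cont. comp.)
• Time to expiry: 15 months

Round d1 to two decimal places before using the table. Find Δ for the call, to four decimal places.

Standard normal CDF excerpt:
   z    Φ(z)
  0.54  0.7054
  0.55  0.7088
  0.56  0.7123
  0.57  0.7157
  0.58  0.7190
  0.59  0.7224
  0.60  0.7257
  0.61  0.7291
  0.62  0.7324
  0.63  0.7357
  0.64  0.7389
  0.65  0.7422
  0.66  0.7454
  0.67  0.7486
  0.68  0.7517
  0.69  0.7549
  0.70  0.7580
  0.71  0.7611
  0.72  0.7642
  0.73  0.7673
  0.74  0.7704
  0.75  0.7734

σ√T = 0.4 × 1.1180 = 0.4472
d₁ = [ln(300/250) + (0.017 + 0.4²/2)·1.25] / 0.4472 = [0.1823 + 0.1213] / 0.4472 = 0.6788 which rounds to 0.68
N(d₁) = N(0.68) = 0.7517
Δ_call = N(d₁) = 0.7517

0.7517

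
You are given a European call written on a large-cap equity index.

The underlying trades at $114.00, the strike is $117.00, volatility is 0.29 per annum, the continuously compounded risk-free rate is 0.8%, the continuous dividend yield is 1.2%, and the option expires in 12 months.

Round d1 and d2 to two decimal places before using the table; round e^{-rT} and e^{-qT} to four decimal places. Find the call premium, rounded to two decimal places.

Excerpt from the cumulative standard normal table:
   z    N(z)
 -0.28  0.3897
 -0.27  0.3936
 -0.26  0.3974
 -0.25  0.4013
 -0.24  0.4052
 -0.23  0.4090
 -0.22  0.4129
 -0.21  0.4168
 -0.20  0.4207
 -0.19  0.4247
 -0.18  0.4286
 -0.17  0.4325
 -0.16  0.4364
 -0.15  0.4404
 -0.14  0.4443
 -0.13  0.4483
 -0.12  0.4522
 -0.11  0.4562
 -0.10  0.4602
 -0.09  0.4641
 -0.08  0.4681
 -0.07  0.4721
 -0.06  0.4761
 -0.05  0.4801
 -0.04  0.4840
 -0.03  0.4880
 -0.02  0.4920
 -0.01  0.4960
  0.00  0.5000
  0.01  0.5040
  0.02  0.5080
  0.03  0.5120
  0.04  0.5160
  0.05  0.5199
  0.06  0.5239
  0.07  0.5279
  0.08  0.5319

T = 1;  σ√T = 0.2900
d₁ = [ln(114/117) + (0.008 − 0.012 + 0.29²/2)·1] / 0.2900 = [-0.0260 + 0.0381] / 0.2900 = 0.0416 → 0.04
d₂ = d₁ − σ√T = 0.0416 − 0.2900 = -0.2484 → -0.25
exp(−qT) = exp(−0.012·1) = 0.9881;  exp(−rT) = exp(−0.008·1) = 0.9920
C = 114·0.9881·N(0.04) − 117·0.9920·N(-0.25) = 114·0.9881·0.5160 − 117·0.9920·0.4013 = 58.1240 − 46.5765 = 11.5475

$11.55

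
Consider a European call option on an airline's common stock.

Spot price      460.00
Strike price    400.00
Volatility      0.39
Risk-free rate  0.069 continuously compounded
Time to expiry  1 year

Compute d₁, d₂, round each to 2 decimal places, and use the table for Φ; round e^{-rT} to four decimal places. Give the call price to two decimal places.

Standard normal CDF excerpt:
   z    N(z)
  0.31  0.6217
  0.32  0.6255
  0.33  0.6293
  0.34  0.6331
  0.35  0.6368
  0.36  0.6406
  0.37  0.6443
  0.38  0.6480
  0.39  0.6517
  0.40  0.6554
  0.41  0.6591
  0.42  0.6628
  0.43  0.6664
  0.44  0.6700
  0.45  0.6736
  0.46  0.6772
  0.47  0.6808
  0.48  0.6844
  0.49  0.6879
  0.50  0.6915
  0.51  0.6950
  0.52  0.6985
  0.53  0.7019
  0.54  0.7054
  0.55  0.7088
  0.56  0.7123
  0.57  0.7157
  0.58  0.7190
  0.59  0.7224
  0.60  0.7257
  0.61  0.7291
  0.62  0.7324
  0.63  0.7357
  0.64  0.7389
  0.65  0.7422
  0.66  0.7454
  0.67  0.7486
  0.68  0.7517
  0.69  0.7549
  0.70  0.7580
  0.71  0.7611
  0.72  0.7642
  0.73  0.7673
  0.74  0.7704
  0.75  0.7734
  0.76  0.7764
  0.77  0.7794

σ√T = 0.39·√1 = 0.3900
d₁ = [ln(460/400) + (0.069 + ½·0.39²)·1] / (σ√T) = (0.1398 + 0.1451) / 0.3900 = 0.7303 ⇒ 0.73
d₂ = 0.7303 − 0.3900 = 0.3403 ⇒ 0.34
exp(−rT) = exp(−0.069·1) = 0.9333
N(d₁) = N(0.73) = 0.7673;  N(d₂) = N(0.34) = 0.6331
C = 460·0.7673 − 400·0.9333·0.6331 = 352.9580 − 236.3489 = 116.6091

116.61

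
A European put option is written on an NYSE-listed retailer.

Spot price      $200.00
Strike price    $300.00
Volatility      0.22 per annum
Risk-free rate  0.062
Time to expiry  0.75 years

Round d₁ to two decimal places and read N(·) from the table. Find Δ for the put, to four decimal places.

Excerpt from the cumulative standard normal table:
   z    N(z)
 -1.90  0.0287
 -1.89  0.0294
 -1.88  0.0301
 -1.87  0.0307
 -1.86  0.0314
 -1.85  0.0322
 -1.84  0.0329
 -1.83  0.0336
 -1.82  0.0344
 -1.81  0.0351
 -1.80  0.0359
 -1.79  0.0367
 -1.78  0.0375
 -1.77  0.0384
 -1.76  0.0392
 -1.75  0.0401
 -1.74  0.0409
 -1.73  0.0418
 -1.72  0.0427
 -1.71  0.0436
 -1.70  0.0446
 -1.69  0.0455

-0.9633

σ√T = 0.22·√0.75 = 0.1905
d₁ = [ln(200/300) + (0.062 + 0.22²/2)·0.75] / 0.1905 = [-0.4055 + 0.0646] / 0.1905 = -1.7888 ≈ -1.79
N(d₁) = N(-1.79) = 0.0367
Δ_put = N(d₁) − 1 = 0.0367 − 1 = -0.9633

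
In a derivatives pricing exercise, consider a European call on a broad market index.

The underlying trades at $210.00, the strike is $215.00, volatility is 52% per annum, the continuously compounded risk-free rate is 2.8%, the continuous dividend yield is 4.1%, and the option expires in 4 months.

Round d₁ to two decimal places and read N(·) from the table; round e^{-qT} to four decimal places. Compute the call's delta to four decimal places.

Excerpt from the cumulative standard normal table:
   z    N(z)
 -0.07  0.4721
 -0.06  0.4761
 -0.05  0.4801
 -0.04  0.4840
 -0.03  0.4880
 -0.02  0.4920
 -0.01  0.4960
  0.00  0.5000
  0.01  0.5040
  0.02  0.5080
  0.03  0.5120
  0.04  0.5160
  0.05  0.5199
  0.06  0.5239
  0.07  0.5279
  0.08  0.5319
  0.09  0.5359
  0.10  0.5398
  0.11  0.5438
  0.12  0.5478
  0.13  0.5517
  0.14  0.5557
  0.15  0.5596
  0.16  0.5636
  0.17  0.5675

σ√T = 0.52 × 0.5774 = 0.3002
d₁ = [ln(210/215) + (0.028 − 0.041 + ½·0.52²)·0.3333] / (σ√T) = (-0.0235 + 0.0407) / 0.3002 = 0.0573 ⇒ 0.06
N(d₁) = N(0.06) = 0.5239
Δ_call = e^(−qT)·N(d₁) = 0.9864·0.5239 = 0.5168

0.5168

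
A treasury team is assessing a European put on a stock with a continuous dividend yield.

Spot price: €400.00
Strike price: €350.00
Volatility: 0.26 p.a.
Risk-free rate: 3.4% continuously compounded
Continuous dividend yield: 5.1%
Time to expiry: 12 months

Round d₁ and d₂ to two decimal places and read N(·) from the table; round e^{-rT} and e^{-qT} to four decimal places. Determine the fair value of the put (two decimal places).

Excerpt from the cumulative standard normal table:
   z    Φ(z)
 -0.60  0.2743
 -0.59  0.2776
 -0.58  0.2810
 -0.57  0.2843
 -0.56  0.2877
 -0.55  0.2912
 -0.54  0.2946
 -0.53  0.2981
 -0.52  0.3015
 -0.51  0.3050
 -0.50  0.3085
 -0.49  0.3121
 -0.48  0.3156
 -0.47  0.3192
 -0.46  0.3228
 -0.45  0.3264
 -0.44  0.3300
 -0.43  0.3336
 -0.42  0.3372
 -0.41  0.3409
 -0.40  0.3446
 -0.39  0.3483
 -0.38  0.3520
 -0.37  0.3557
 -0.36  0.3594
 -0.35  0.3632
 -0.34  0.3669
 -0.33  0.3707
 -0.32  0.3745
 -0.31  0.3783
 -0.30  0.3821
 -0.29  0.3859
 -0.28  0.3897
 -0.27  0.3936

€19.88

σ√T = 0.26 × 1.0000 = 0.2600
d₁ = [ln(400/350) + (0.034 − 0.051 + 0.26²/2)·1] / 0.2600 = [0.1335 + 0.0168] / 0.2600 = 0.5782 ⇒ 0.58
d₂ = d₁ − σ√T = 0.5782 − 0.2600 = 0.3182 ⇒ 0.32
exp(−qT) = exp(−0.051·1) = 0.9503;  exp(−rT) = exp(−0.034·1) = 0.9666
N(−d₂) = N(-0.32) = 0.3745;  N(−d₁) = N(-0.58) = 0.2810
P = 350·0.9666·0.3745 − 400·0.9503·0.2810 = 126.6971 − 106.8137 = 19.8834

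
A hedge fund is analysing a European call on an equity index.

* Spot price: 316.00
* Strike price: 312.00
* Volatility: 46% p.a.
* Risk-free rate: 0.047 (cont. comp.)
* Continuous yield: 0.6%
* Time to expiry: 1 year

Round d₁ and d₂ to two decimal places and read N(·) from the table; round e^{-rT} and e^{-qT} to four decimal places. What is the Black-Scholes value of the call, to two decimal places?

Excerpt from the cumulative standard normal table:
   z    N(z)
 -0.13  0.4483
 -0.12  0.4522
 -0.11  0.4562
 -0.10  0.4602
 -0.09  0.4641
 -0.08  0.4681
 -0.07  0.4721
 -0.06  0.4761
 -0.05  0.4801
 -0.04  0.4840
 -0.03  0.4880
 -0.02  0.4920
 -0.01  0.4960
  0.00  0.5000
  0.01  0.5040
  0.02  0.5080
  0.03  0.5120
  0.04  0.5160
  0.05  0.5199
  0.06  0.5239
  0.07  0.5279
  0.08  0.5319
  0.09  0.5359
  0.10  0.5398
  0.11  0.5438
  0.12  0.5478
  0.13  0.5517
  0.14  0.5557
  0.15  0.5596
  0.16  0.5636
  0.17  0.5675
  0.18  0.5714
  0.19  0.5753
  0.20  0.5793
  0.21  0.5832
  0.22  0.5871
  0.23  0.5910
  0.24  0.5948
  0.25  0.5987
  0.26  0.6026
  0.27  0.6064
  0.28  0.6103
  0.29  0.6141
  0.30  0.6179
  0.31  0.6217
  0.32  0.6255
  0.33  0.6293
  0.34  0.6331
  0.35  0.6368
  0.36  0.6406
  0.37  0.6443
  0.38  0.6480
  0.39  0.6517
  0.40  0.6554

σ√T = 0.46 × 1.0000 = 0.4600
d₁ = [ln(316/312) + (0.047 − 0.006 + 0.46²/2)·1] / 0.4600 = [0.0127 + 0.1468] / 0.4600 = 0.3468 → 0.35
d₂ = d₁ − σ√T = 0.3468 − 0.4600 = -0.1132 → -0.11
e^(−qT) = e^(−0.006·1) = 0.9940;  e^(−rT) = e^(−0.047·1) = 0.9541
N(d₁) = N(0.35) = 0.6368;  N(d₂) = N(-0.11) = 0.4562
C = 316·0.9940·0.6368 − 312·0.9541·0.4562 = 200.0214 − 135.8013 = 64.2202

64.22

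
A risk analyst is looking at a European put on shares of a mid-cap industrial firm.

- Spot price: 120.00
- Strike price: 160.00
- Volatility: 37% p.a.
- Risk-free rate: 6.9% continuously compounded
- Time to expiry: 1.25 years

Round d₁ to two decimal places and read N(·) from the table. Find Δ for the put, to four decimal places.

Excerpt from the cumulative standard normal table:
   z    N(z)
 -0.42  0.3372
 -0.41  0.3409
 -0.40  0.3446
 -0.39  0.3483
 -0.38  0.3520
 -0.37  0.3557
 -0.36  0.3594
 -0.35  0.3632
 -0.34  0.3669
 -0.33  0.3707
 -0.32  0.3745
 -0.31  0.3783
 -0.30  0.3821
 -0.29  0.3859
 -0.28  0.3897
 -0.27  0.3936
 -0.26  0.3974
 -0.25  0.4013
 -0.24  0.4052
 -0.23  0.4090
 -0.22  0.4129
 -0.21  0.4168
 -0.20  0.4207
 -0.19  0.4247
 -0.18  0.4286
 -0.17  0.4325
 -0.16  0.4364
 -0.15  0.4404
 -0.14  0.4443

-0.6103

σ√T = 0.37·√1.25 = 0.4137
d₁ = [ln(120/160) + (0.069 + 0.37²/2)·1.25] / 0.4137 = [-0.2877 + 0.1718] / 0.4137 = -0.2801 which rounds to -0.28
N(d₁) = N(-0.28) = 0.3897
Δ_put = N(d₁) − 1 = 0.3897 − 1 = -0.6103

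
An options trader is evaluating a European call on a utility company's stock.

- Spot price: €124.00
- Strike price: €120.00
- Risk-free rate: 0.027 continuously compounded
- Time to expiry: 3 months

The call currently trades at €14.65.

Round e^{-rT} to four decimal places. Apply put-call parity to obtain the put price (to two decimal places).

€9.85

e^(−rT) = e^(−0.027·0.25) = 0.9933
Put-call parity: C − P = S − K·e^(−rT) = 124 − 120·0.9933 = 124 − 119.1960 = 4.8040
P = C − (C − P) = 14.65 − (4.8040) = 9.8460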